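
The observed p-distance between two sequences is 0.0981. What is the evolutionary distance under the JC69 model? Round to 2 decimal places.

d = −(3/4) ln(1 − 4p/3) = −0.75 ln(1 − 0.1308) = −0.75 ln(0.8692)
  = −0.75 × (-0.140182) = 0.105137 substitutions/site.

0.11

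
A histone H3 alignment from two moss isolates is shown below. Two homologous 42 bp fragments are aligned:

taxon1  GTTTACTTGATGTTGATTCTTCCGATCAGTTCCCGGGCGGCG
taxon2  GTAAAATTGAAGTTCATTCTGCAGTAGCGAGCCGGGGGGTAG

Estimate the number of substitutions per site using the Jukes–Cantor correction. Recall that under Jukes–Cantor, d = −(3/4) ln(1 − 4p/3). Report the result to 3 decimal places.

The sequences differ at 17 of 42 sites, so p = 17/42 ≈ 0.404762.
d = −(3/4) ln(1 − 4p/3) = −0.75 ln(1 − 0.539683) = −0.75 ln(0.460317)
  = −0.75 × (-0.775840) = 0.581880 substitutions/site.

0.582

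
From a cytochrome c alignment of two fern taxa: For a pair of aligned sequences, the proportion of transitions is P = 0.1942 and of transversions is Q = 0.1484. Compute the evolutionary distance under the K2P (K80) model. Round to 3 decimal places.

0.473

Under the Kimura two-parameter model, d = −½ ln(1 − 2P − Q) − ¼ ln(1 − 2Q).
1 − 2P − Q = 0.4632, giving −½ ln(0.4632) = 0.384798.
1 − 2Q = 0.7032, giving −¼ ln(0.7032) = 0.088028.
d = 0.384798 + 0.088028 = 0.472826.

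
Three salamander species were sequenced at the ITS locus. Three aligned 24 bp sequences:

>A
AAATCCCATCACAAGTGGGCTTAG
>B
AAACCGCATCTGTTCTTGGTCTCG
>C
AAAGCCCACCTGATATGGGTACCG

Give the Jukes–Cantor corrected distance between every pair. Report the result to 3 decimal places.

A–B: 11/24 sites differ → p ≈ 0.458333, d = −0.75 ln(1 − 0.611111) = 0.708346 ≈ 0.708.
A–C: 10/24 sites differ → p ≈ 0.416667, d = −0.75 ln(1 − 0.555556) = 0.608198 ≈ 0.608.
B–C: 8/24 sites differ → p ≈ 0.333333, d = −0.75 ln(1 − 0.444444) = 0.440839 ≈ 0.441.

d(A,B) = 0.708, d(A,C) = 0.608, d(B,C) = 0.441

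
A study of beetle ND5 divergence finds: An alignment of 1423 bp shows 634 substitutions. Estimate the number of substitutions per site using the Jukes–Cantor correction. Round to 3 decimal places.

p = 634/1423 ≈ 0.445538.
d = −(3/4) ln(1 − 4p/3) = −0.75 ln(1 − 0.594051) = −0.75 ln(0.405949)
  = −0.75 × (-0.901528) = 0.676146 substitutions/site.

0.676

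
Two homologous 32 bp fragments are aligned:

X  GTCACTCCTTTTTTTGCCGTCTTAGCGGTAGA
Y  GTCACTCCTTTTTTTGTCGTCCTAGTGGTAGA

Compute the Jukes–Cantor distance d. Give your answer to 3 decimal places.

0.100

The sequences differ at 3 of 32 sites (17, 22, 26), so p = 3/32 = 0.09375.
d = −(3/4) ln(1 − 4p/3) = −0.75 ln(1 − 0.125) = −0.75 ln(0.875)
  = −0.75 × (-0.133531) = 0.100148 substitutions/site.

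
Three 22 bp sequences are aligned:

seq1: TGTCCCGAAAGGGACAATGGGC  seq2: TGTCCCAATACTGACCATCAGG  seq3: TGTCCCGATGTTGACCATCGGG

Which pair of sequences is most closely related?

seq2 and seq3

seq1–seq2: 8/22 differ, p = 0.364, d = 0.497.
seq1–seq3: 7/22 differ, p = 0.318, d = 0.414.
seq2–seq3: 4/22 differ, p = 0.182, d = 0.208.
The smallest distance is between seq2 and seq3.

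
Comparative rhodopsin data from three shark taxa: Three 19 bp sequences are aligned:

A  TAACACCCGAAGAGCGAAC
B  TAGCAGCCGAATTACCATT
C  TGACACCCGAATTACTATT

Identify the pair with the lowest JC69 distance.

A–B: 8/19 differ, p = 0.421, d = 0.618.
A–C: 7/19 differ, p = 0.368, d = 0.507.
B–C: 4/19 differ, p = 0.211, d = 0.247.
The smallest distance is between B and C.

B and C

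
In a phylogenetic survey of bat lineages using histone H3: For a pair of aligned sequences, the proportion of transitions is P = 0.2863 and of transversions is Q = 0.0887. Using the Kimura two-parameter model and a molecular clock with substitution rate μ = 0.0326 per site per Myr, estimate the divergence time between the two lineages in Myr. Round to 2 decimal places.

9.05

Under the Kimura two-parameter model, d = −½ ln(1 − 2P − Q) − ¼ ln(1 − 2Q).
1 − 2P − Q = 0.3387, giving −½ ln(0.3387) = 0.541320.
1 − 2Q = 0.8226, giving −¼ ln(0.8226) = 0.048821.
d = 0.541320 + 0.048821 = 0.590141.
Under a molecular clock d = 2μt, so t = d/(2μ) = 0.590141 / (2 × 0.0326) = 9.05 Myr.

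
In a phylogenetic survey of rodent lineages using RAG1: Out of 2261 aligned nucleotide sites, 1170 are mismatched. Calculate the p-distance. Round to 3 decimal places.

p = 1170/2261 = 0.517470… ≈ 0.517 (to 3 d.p.).

0.517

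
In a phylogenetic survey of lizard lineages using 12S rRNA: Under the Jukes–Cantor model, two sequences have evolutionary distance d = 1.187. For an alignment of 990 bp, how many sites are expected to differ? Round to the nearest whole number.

Invert JC69: p = (3/4)(1 − e^(−4d/3)) = 0.75 × (1 − e^(-1.582667)) = 0.75 × (1 − 0.205426) = 0.595931.
Expected differing sites = pL ≈ 0.595931 × 990 = 589.97169 ≈ 590.

590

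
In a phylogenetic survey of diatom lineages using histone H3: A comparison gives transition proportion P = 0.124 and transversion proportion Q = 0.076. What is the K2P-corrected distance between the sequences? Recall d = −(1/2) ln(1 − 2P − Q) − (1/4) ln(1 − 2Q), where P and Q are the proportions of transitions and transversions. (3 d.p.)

0.237

Under the Kimura two-parameter model, d = −½ ln(1 − 2P − Q) − ¼ ln(1 − 2Q).
1 − 2P − Q = 0.676, giving −½ ln(0.676) = 0.195781.
1 − 2Q = 0.848, giving −¼ ln(0.848) = 0.041219.
d = 0.195781 + 0.041219 = 0.237000.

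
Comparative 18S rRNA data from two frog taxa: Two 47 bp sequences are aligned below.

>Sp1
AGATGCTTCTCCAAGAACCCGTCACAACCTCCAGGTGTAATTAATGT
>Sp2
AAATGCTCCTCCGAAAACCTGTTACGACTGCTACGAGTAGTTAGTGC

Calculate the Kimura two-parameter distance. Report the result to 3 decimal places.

0.461

Of 47 sites, 12 differences are transitions and 3 are transversions, so P = 12/47 ≈ 0.255319 and Q = 3/47 ≈ 0.06383.
Under the Kimura two-parameter model, d = −½ ln(1 − 2P − Q) − ¼ ln(1 − 2Q).
1 − 2P − Q = 0.425532, giving −½ ln(0.425532) = 0.427208.
1 − 2Q = 0.87234, giving −¼ ln(0.87234) = 0.034144.
d = 0.427208 + 0.034144 = 0.461352.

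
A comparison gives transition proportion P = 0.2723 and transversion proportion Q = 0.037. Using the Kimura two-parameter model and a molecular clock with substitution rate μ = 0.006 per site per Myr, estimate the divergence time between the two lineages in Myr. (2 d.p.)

37.91

Under the Kimura two-parameter model, d = −½ ln(1 − 2P − Q) − ¼ ln(1 − 2Q).
1 − 2P − Q = 0.4184, giving −½ ln(0.4184) = 0.435659.
1 − 2Q = 0.926, giving −¼ ln(0.926) = 0.019220.
d = 0.435659 + 0.019220 = 0.454879.
Under a molecular clock d = 2μt, so t = d/(2μ) = 0.454879 / (2 × 0.006) = 37.91 Myr.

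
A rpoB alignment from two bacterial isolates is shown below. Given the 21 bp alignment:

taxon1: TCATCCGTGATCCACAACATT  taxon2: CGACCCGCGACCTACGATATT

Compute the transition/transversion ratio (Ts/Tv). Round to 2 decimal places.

7.00

Transitions are A↔G and C↔T; transversions are all other mismatches.
Transitions: 7. Transversions: 1.
R = 7/1 = 7.00.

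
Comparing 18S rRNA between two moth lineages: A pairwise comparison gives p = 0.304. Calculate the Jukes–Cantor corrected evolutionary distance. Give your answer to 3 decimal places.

d = −(3/4) ln(1 − 4p/3) = −0.75 ln(1 − 0.405333) = −0.75 ln(0.594667)
  = −0.75 × (-0.519754) = 0.389816 substitutions/site.

0.390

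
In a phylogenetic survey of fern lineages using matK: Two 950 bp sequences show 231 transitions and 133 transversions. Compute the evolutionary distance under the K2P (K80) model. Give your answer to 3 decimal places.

0.574

P = 231/950 ≈ 0.243158 and Q = 133/950 = 0.14.
Under the Kimura two-parameter model, d = −½ ln(1 − 2P − Q) − ¼ ln(1 − 2Q).
1 − 2P − Q = 0.373684, giving −½ ln(0.373684) = 0.492172.
1 − 2Q = 0.72, giving −¼ ln(0.72) = 0.082126.
d = 0.492172 + 0.082126 = 0.574298.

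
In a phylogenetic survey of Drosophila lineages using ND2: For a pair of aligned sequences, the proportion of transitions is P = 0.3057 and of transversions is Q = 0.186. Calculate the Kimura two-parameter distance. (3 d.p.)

0.915

Under the Kimura two-parameter model, d = −½ ln(1 − 2P − Q) − ¼ ln(1 − 2Q).
1 − 2P − Q = 0.2026, giving −½ ln(0.2026) = 0.798261.
1 − 2Q = 0.628, giving −¼ ln(0.628) = 0.116304.
d = 0.798261 + 0.116304 = 0.914565.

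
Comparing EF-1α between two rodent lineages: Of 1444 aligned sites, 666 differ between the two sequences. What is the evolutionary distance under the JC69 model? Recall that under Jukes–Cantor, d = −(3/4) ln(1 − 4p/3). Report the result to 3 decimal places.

0.716

p = 666/1444 ≈ 0.461219.
d = −(3/4) ln(1 − 4p/3) = −0.75 ln(1 − 0.614959) = −0.75 ln(0.385041)
  = −0.75 × (-0.954405) = 0.715804 substitutions/site.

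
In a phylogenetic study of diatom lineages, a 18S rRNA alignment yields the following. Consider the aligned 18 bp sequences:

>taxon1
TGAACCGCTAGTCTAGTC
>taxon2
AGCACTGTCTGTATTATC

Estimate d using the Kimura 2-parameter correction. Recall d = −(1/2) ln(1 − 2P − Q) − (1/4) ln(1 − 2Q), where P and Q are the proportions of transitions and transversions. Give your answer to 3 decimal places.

0.843

Of 18 sites, 4 differences are transitions and 5 are transversions, so P = 4/18 ≈ 0.222222 and Q = 5/18 ≈ 0.277778.
Under the Kimura two-parameter model, d = −½ ln(1 − 2P − Q) − ¼ ln(1 − 2Q).
1 − 2P − Q = 0.277778, giving −½ ln(0.277778) = 0.640467.
1 − 2Q = 0.444444, giving −¼ ln(0.444444) = 0.202733.
d = 0.640467 + 0.202733 = 0.843200.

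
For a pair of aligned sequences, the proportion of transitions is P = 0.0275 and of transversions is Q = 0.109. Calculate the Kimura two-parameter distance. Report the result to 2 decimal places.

Under the Kimura two-parameter model, d = −½ ln(1 − 2P − Q) − ¼ ln(1 − 2Q).
1 − 2P − Q = 0.836, giving −½ ln(0.836) = 0.089563.
1 − 2Q = 0.782, giving −¼ ln(0.782) = 0.061475.
d = 0.089563 + 0.061475 = 0.151038.

0.15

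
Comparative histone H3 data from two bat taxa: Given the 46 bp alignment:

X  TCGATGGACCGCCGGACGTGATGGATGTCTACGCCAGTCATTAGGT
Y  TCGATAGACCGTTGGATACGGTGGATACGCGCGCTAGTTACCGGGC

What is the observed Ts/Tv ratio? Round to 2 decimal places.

Transitions are A↔G and C↔T; transversions are all other mismatches.
Transitions: 17. Transversions: 1.
R = 17/1 = 17.00.

17.00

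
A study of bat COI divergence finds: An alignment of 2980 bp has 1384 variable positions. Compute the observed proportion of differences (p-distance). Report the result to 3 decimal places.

p = 1384/2980 = 0.464429… ≈ 0.464 (to 3 d.p.).

0.464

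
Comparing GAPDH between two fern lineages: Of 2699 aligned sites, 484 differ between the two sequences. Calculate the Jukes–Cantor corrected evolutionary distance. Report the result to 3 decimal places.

p = 484/2699 ≈ 0.179326.
d = −(3/4) ln(1 − 4p/3) = −0.75 ln(1 − 0.239101) = −0.75 ln(0.760899)
  = −0.75 × (-0.273255) = 0.204941 substitutions/site.

0.205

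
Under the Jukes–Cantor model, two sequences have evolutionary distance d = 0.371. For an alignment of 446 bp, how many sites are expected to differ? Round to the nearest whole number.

131

Invert JC69: p = (3/4)(1 − e^(−4d/3)) = 0.75 × (1 − e^(-0.494667)) = 0.75 × (1 − 0.609774) = 0.292670.
Expected differing sites = pL ≈ 0.292670 × 446 = 130.53082 ≈ 131.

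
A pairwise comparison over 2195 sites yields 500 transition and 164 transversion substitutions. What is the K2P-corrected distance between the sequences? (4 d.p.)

P = 500/2195 ≈ 0.22779 and Q = 164/2195 ≈ 0.074715.
Under the Kimura two-parameter model, d = −½ ln(1 − 2P − Q) − ¼ ln(1 − 2Q).
1 − 2P − Q = 0.469705, giving −½ ln(0.469705) = 0.377825.
1 − 2Q = 0.85057, giving −¼ ln(0.85057) = 0.040462.
d = 0.377825 + 0.040462 = 0.418287.

0.4183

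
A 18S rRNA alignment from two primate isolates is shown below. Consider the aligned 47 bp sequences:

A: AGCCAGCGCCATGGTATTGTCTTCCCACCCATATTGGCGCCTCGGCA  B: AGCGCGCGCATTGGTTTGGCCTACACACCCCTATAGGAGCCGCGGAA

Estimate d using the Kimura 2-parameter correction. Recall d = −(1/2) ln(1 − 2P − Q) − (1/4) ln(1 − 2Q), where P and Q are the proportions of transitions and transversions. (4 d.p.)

Of 47 sites, 1 differences are transitions and 13 are transversions, so P = 1/47 ≈ 0.021277 and Q = 13/47 ≈ 0.276596.
Under the Kimura two-parameter model, d = −½ ln(1 − 2P − Q) − ¼ ln(1 − 2Q).
1 − 2P − Q = 0.68085, giving −½ ln(0.68085) = 0.192207.
1 − 2Q = 0.446808, giving −¼ ln(0.446808) = 0.201407.
d = 0.192207 + 0.201407 = 0.393614.

0.3936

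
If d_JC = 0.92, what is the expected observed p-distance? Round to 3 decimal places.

0.530

p = (3/4)(1 − e^(−4d/3)) = 0.75 × (1 − e^(-1.226667)) = 0.75 × (1 − 0.293268) = 0.530049.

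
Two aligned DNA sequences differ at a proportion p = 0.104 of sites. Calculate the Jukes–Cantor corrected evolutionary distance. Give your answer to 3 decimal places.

d = −(3/4) ln(1 − 4p/3) = −0.75 ln(1 − 0.138667) = −0.75 ln(0.861333)
  = −0.75 × (-0.149274) = 0.111956 substitutions/site.

0.112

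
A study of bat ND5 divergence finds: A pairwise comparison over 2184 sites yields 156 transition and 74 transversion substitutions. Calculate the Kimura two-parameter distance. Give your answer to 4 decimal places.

0.1148

P = 156/2184 ≈ 0.071429 and Q = 74/2184 ≈ 0.033883.
Under the Kimura two-parameter model, d = −½ ln(1 − 2P − Q) − ¼ ln(1 − 2Q).
1 − 2P − Q = 0.823259, giving −½ ln(0.823259) = 0.097242.
1 − 2Q = 0.932234, giving −¼ ln(0.932234) = 0.017543.
d = 0.097242 + 0.017543 = 0.114785.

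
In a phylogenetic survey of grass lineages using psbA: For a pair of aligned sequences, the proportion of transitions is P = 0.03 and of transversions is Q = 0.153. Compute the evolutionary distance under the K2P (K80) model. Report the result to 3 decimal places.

0.211

Under the Kimura two-parameter model, d = −½ ln(1 − 2P − Q) − ¼ ln(1 − 2Q).
1 − 2P − Q = 0.787, giving −½ ln(0.787) = 0.119764.
1 − 2Q = 0.694, giving −¼ ln(0.694) = 0.091321.
d = 0.119764 + 0.091321 = 0.211085.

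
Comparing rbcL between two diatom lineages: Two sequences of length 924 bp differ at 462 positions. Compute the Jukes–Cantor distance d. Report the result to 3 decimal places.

p = 462/924 = 0.5.
d = −(3/4) ln(1 − 4p/3) = −0.75 ln(1 − 0.666667) = −0.75 ln(0.333333)
  = −0.75 × (-1.098613) = 0.823960 substitutions/site.

0.824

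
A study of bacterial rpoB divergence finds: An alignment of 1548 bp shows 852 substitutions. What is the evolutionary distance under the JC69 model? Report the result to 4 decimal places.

0.9928

p = 852/1548 ≈ 0.550388.
d = −(3/4) ln(1 − 4p/3) = −0.75 ln(1 − 0.733851) = −0.75 ln(0.266149)
  = −0.75 × (-1.323699) = 0.992774 substitutions/site.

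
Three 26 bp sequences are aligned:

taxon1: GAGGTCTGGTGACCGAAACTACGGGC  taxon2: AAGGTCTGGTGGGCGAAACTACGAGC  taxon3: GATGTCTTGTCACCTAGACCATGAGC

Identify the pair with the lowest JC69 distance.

taxon1 and taxon2

taxon1–taxon2: 4/26 differ, p = 0.154, d = 0.172.
taxon1–taxon3: 8/26 differ, p = 0.308, d = 0.396.
taxon2–taxon3: 10/26 differ, p = 0.385, d = 0.539.
The smallest distance is between taxon1 and taxon2.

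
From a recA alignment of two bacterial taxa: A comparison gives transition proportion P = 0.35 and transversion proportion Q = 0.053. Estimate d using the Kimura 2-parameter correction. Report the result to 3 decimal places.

Under the Kimura two-parameter model, d = −½ ln(1 − 2P − Q) − ¼ ln(1 − 2Q).
1 − 2P − Q = 0.247, giving −½ ln(0.247) = 0.699183.
1 − 2Q = 0.894, giving −¼ ln(0.894) = 0.028012.
d = 0.699183 + 0.028012 = 0.727195.

0.727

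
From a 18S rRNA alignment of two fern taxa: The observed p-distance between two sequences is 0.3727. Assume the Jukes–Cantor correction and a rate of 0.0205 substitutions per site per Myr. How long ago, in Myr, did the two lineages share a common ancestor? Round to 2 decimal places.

d = −(3/4) ln(1 − 4p/3) = −0.75 ln(1 − 0.496933) = −0.75 ln(0.503067)
  = −0.75 × (-0.687032) = 0.515274 substitutions/site.
Under a molecular clock d = 2μt, so t = d/(2μ) = 0.515274 / (2 × 0.0205) = 12.57 Myr.

12.57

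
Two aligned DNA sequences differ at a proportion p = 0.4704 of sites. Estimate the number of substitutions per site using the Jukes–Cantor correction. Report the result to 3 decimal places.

0.740

d = −(3/4) ln(1 − 4p/3) = −0.75 ln(1 − 0.6272) = −0.75 ln(0.3728)
  = −0.75 × (-0.986713) = 0.740035 substitutions/site.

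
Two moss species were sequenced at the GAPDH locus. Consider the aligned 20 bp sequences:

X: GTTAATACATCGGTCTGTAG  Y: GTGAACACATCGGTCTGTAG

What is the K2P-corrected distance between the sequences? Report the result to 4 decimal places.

Of 20 sites, 1 differences are transitions and 1 are transversions, so P = 1/20 = 0.05 and Q = 1/20 = 0.05.
Under the Kimura two-parameter model, d = −½ ln(1 − 2P − Q) − ¼ ln(1 − 2Q).
1 − 2P − Q = 0.85, giving −½ ln(0.85) = 0.081259.
1 − 2Q = 0.9, giving −¼ ln(0.9) = 0.026340.
d = 0.081259 + 0.026340 = 0.107599.

0.1076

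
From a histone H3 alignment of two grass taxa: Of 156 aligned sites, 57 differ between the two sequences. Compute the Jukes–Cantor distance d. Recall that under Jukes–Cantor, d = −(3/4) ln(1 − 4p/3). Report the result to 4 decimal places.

p = 57/156 ≈ 0.365385.
d = −(3/4) ln(1 − 4p/3) = −0.75 ln(1 − 0.48718) = −0.75 ln(0.51282)
  = −0.75 × (-0.667830) = 0.500873 substitutions/site.

0.5009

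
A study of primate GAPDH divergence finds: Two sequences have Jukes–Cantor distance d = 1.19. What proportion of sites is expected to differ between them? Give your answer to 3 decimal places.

p = (3/4)(1 − e^(−4d/3)) = 0.75 × (1 − e^(-1.586667)) = 0.75 × (1 − 0.204606) = 0.596546.

0.597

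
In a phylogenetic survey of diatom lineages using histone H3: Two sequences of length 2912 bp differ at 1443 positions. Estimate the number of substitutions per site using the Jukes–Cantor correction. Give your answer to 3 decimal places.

p = 1443/2912 ≈ 0.495536.
d = −(3/4) ln(1 − 4p/3) = −0.75 ln(1 − 0.660715) = −0.75 ln(0.339285)
  = −0.75 × (-1.080915) = 0.810686 substitutions/site.

0.811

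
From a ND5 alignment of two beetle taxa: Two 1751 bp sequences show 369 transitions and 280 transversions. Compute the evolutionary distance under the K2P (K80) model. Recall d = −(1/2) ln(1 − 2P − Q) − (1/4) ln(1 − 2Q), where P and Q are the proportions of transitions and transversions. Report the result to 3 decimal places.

0.532

P = 369/1751 ≈ 0.210737 and Q = 280/1751 ≈ 0.159909.
Under the Kimura two-parameter model, d = −½ ln(1 − 2P − Q) − ¼ ln(1 − 2Q).
1 − 2P − Q = 0.418617, giving −½ ln(0.418617) = 0.435399.
1 − 2Q = 0.680182, giving −¼ ln(0.680182) = 0.096349.
d = 0.435399 + 0.096349 = 0.531748.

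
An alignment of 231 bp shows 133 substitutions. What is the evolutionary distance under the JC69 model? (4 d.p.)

1.0947

p = 133/231 ≈ 0.575758.
d = −(3/4) ln(1 − 4p/3) = −0.75 ln(1 − 0.767677) = −0.75 ln(0.232323)
  = −0.75 × (-1.459627) = 1.094720 substitutions/site.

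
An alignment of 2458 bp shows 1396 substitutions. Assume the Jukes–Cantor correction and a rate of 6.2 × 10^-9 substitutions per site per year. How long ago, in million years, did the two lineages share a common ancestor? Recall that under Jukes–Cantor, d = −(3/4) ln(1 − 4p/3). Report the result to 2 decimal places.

p = 1396/2458 ≈ 0.567941.
d = −(3/4) ln(1 − 4p/3) = −0.75 ln(1 − 0.757255) = −0.75 ln(0.242745)
  = −0.75 × (-1.415744) = 1.061808 substitutions/site.
Under a molecular clock d = 2μt, so t = d/(2μ) = 1.061808 / (2 × 6.2 × 10^-9) = 85.63 million years.

85.63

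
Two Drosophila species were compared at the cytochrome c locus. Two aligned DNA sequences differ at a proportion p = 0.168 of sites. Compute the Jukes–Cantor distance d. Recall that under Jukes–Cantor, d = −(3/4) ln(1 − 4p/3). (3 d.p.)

0.190

d = −(3/4) ln(1 − 4p/3) = −0.75 ln(1 − 0.224) = −0.75 ln(0.776)
  = −0.75 × (-0.253603) = 0.190202 substitutions/site.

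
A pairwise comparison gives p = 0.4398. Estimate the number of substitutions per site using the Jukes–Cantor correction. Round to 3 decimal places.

d = −(3/4) ln(1 − 4p/3) = −0.75 ln(1 − 0.5864) = −0.75 ln(0.4136)
  = −0.75 × (-0.882856) = 0.662142 substitutions/site.

0.662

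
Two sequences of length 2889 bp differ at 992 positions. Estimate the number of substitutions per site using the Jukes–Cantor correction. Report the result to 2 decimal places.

0.46

p = 992/2889 ≈ 0.343371.
d = −(3/4) ln(1 − 4p/3) = −0.75 ln(1 − 0.457828) = −0.75 ln(0.542172)
  = −0.75 × (-0.612172) = 0.459129 substitutions/site.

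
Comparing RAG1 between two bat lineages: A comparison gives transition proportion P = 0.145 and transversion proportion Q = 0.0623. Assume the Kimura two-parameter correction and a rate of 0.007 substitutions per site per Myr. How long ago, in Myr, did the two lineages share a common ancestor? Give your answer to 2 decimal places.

17.89

Under the Kimura two-parameter model, d = −½ ln(1 − 2P − Q) − ¼ ln(1 − 2Q).
1 − 2P − Q = 0.6477, giving −½ ln(0.6477) = 0.217164.
1 − 2Q = 0.8754, giving −¼ ln(0.8754) = 0.033269.
d = 0.217164 + 0.033269 = 0.250433.
Under a molecular clock d = 2μt, so t = d/(2μ) = 0.250433 / (2 × 0.007) = 17.89 Myr.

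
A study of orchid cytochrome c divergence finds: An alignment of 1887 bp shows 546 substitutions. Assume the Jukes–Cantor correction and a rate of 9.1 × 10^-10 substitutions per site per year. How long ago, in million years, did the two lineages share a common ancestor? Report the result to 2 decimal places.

p = 546/1887 ≈ 0.289348.
d = −(3/4) ln(1 − 4p/3) = −0.75 ln(1 − 0.385797) = −0.75 ln(0.614203)
  = −0.75 × (-0.487430) = 0.365573 substitutions/site.
Under a molecular clock d = 2μt, so t = d/(2μ) = 0.365573 / (2 × 9.1 × 10^-10) = 200.86 million years.

200.86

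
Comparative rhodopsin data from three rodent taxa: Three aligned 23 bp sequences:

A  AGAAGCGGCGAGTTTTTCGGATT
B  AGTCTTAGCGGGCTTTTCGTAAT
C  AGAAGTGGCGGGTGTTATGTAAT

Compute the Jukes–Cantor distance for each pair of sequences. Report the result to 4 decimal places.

d(A,B) = 0.5532, d(A,C) = 0.3904, d(B,C) = 0.4674

A–B: 9/23 sites differ → p ≈ 0.391304, d = −0.75 ln(1 − 0.521739) = 0.553199 ≈ 0.5532.
A–C: 7/23 sites differ → p ≈ 0.304348, d = −0.75 ln(1 − 0.405797) = 0.390401 ≈ 0.3904.
B–C: 8/23 sites differ → p ≈ 0.347826, d = −0.75 ln(1 − 0.463768) = 0.467391 ≈ 0.4674.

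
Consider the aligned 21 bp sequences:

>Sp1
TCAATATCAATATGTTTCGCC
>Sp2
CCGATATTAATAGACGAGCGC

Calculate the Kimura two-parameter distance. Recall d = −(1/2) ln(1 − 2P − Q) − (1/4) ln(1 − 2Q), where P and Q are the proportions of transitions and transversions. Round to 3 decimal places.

Of 21 sites, 5 differences are transitions and 6 are transversions, so P = 5/21 ≈ 0.238095 and Q = 6/21 ≈ 0.285714.
Under the Kimura two-parameter model, d = −½ ln(1 − 2P − Q) − ¼ ln(1 − 2Q).
1 − 2P − Q = 0.238096, giving −½ ln(0.238096) = 0.717541.
1 − 2Q = 0.428572, giving −¼ ln(0.428572) = 0.211824.
d = 0.717541 + 0.211824 = 0.929365.

0.929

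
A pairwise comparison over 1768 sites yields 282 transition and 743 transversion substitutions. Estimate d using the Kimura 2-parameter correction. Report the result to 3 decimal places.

1.131

P = 282/1768 ≈ 0.159502 and Q = 743/1768 ≈ 0.420249.
Under the Kimura two-parameter model, d = −½ ln(1 − 2P − Q) − ¼ ln(1 − 2Q).
1 − 2P − Q = 0.260747, giving −½ ln(0.260747) = 0.672102.
1 − 2Q = 0.159502, giving −¼ ln(0.159502) = 0.458925.
d = 0.672102 + 0.458925 = 1.131027.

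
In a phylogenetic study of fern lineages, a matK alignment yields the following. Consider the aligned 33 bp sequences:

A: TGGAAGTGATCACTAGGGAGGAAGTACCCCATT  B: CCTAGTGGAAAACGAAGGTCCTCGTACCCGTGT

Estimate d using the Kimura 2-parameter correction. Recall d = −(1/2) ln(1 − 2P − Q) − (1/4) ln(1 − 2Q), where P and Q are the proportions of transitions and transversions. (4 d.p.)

Of 33 sites, 3 differences are transitions and 15 are transversions, so P = 3/33 ≈ 0.090909 and Q = 15/33 ≈ 0.454545.
Under the Kimura two-parameter model, d = −½ ln(1 − 2P − Q) − ¼ ln(1 − 2Q).
1 − 2P − Q = 0.363637, giving −½ ln(0.363637) = 0.505800.
1 − 2Q = 0.09091, giving −¼ ln(0.09091) = 0.599471.
d = 0.505800 + 0.599471 = 1.105271.

1.1053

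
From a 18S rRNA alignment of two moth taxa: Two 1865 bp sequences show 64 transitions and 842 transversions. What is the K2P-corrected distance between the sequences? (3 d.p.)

0.950

P = 64/1865 ≈ 0.034316 and Q = 842/1865 ≈ 0.451475.
Under the Kimura two-parameter model, d = −½ ln(1 − 2P − Q) − ¼ ln(1 − 2Q).
1 − 2P − Q = 0.479893, giving −½ ln(0.479893) = 0.367096.
1 − 2Q = 0.09705, giving −¼ ln(0.09705) = 0.583132.
d = 0.367096 + 0.583132 = 0.950228.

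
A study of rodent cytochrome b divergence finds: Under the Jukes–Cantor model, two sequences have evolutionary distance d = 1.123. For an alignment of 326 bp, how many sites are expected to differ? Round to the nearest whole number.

Invert JC69: p = (3/4)(1 − e^(−4d/3)) = 0.75 × (1 − e^(-1.497333)) = 0.75 × (1 − 0.223726) = 0.582206.
Expected differing sites = pL ≈ 0.582206 × 326 = 189.799156 ≈ 190.

190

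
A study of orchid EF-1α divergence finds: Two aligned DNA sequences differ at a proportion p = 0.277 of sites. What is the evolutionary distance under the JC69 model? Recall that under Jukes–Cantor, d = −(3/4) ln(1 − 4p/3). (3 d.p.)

0.346

d = −(3/4) ln(1 − 4p/3) = −0.75 ln(1 − 0.369333) = −0.75 ln(0.630667)
  = −0.75 × (-0.460977) = 0.345733 substitutions/site.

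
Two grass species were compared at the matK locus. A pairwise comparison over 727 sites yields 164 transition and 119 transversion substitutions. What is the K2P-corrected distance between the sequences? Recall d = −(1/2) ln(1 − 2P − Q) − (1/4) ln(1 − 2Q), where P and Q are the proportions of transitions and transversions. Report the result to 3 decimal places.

P = 164/727 ≈ 0.225585 and Q = 119/727 ≈ 0.163686.
Under the Kimura two-parameter model, d = −½ ln(1 − 2P − Q) − ¼ ln(1 − 2Q).
1 − 2P − Q = 0.385144, giving −½ ln(0.385144) = 0.477069.
1 − 2Q = 0.672628, giving −¼ ln(0.672628) = 0.099141.
d = 0.477069 + 0.099141 = 0.576210.

0.576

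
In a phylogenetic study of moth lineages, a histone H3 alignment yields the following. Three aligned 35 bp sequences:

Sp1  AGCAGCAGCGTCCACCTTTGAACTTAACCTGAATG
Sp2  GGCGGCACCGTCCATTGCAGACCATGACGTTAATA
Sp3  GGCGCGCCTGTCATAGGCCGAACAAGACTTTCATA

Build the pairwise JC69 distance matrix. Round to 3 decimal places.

Sp1–Sp2: 14/35 sites differ → p = 0.4, d = −0.75 ln(1 − 0.533333) = 0.571605 ≈ 0.572.
Sp1–Sp3: 21/35 sites differ → p = 0.6, d = −0.75 ln(1 − 0.8) = 1.207078 ≈ 1.207.
Sp2–Sp3: 13/35 sites differ → p ≈ 0.371429, d = −0.75 ln(1 − 0.495239) = 0.512753 ≈ 0.513.

d(Sp1,Sp2) = 0.572, d(Sp1,Sp3) = 1.207, d(Sp2,Sp3) = 0.513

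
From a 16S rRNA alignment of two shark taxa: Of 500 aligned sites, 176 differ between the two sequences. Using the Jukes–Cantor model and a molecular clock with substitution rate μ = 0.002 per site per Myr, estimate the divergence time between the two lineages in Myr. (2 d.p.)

p = 176/500 = 0.352.
d = −(3/4) ln(1 − 4p/3) = −0.75 ln(1 − 0.469333) = −0.75 ln(0.530667)
  = −0.75 × (-0.633621) = 0.475216 substitutions/site.
Under a molecular clock d = 2μt, so t = d/(2μ) = 0.475216 / (2 × 0.002) = 118.80 Myr.

118.80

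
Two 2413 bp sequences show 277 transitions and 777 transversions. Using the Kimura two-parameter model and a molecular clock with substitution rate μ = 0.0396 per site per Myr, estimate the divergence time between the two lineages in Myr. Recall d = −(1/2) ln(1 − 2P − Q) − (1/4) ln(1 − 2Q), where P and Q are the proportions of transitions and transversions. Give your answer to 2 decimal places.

P = 277/2413 ≈ 0.114795 and Q = 777/2413 ≈ 0.322006.
Under the Kimura two-parameter model, d = −½ ln(1 − 2P − Q) − ¼ ln(1 − 2Q).
1 − 2P − Q = 0.448404, giving −½ ln(0.448404) = 0.401030.
1 − 2Q = 0.355988, giving −¼ ln(0.355988) = 0.258215.
d = 0.401030 + 0.258215 = 0.659245.
Under a molecular clock d = 2μt, so t = d/(2μ) = 0.659245 / (2 × 0.0396) = 8.32 Myr.

8.32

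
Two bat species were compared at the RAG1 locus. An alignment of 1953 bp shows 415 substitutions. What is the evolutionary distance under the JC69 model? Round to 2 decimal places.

p = 415/1953 ≈ 0.212494.
d = −(3/4) ln(1 − 4p/3) = −0.75 ln(1 − 0.283325) = −0.75 ln(0.716675)
  = −0.75 × (-0.333133) = 0.249850 substitutions/site.

0.25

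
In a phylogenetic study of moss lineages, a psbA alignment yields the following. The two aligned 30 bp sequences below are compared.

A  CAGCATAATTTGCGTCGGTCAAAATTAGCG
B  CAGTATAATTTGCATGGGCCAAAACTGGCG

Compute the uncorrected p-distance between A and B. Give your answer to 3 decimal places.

0.200

The sequences differ at 6 of 30 positions (sites 4, 14, 16, 19, 25, 27).
p = 6/30 = 0.200.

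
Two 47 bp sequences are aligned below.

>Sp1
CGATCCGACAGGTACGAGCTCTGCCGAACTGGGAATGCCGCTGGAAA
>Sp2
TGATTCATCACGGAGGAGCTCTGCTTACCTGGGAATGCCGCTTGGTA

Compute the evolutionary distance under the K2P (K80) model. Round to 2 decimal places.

Of 47 sites, 5 differences are transitions and 8 are transversions, so P = 5/47 ≈ 0.106383 and Q = 8/47 ≈ 0.170213.
Under the Kimura two-parameter model, d = −½ ln(1 − 2P − Q) − ¼ ln(1 − 2Q).
1 − 2P − Q = 0.617021, giving −½ ln(0.617021) = 0.241426.
1 − 2Q = 0.659574, giving −¼ ln(0.659574) = 0.104040.
d = 0.241426 + 0.104040 = 0.345466.

0.35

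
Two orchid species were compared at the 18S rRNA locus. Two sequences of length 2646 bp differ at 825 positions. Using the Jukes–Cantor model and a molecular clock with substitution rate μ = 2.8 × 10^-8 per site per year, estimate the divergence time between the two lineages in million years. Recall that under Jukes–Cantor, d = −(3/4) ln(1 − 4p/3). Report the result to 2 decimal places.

p = 825/2646 ≈ 0.311791.
d = −(3/4) ln(1 − 4p/3) = −0.75 ln(1 − 0.415721) = −0.75 ln(0.584279)
  = −0.75 × (-0.537377) = 0.403033 substitutions/site.
Under a molecular clock d = 2μt, so t = d/(2μ) = 0.403033 / (2 × 2.8 × 10^-8) = 7.20 million years.

7.20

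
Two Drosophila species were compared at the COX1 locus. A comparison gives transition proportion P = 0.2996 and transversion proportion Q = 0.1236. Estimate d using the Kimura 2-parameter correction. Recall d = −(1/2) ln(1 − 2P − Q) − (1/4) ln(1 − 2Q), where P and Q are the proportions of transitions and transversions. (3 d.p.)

0.712

Under the Kimura two-parameter model, d = −½ ln(1 − 2P − Q) − ¼ ln(1 − 2Q).
1 − 2P − Q = 0.2772, giving −½ ln(0.2772) = 0.641508.
1 − 2Q = 0.7528, giving −¼ ln(0.7528) = 0.070989.
d = 0.641508 + 0.070989 = 0.712497.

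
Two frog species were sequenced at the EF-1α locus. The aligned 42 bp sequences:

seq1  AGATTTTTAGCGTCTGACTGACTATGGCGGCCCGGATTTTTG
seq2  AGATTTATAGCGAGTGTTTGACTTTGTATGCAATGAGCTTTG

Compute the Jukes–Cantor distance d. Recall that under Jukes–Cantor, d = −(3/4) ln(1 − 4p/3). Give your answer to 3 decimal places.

The sequences differ at 14 of 42 sites, so p = 14/42 ≈ 0.333333.
d = −(3/4) ln(1 − 4p/3) = −0.75 ln(1 − 0.444444) = −0.75 ln(0.555556)
  = −0.75 × (-0.587786) = 0.440840 substitutions/site.

0.441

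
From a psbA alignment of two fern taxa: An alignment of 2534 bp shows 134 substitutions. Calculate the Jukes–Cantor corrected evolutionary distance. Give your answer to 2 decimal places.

p = 134/2534 ≈ 0.052881.
d = −(3/4) ln(1 − 4p/3) = −0.75 ln(1 − 0.070508) = −0.75 ln(0.929492)
  = −0.75 × (-0.073117) = 0.054838 substitutions/site.

0.05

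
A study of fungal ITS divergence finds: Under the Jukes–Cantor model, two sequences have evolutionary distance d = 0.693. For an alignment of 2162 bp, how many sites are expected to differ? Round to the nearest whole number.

978

Invert JC69: p = (3/4)(1 − e^(−4d/3)) = 0.75 × (1 − e^(-0.924)) = 0.75 × (1 − 0.396928) = 0.452304.
Expected differing sites = pL ≈ 0.452304 × 2162 = 977.881248 ≈ 978.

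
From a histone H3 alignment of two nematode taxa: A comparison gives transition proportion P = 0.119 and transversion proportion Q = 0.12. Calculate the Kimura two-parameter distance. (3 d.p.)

0.290

Under the Kimura two-parameter model, d = −½ ln(1 − 2P − Q) − ¼ ln(1 − 2Q).
1 − 2P − Q = 0.642, giving −½ ln(0.642) = 0.221583.
1 − 2Q = 0.76, giving −¼ ln(0.76) = 0.068609.
d = 0.221583 + 0.068609 = 0.290192.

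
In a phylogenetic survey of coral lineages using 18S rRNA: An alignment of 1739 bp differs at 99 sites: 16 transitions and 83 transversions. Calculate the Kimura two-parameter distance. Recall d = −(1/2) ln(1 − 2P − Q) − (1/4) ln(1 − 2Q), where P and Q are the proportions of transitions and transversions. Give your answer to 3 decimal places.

0.059

P = 16/1739 ≈ 0.009201 and Q = 83/1739 ≈ 0.047729.
Under the Kimura two-parameter model, d = −½ ln(1 − 2P − Q) − ¼ ln(1 − 2Q).
1 − 2P − Q = 0.933869, giving −½ ln(0.933869) = 0.034210.
1 − 2Q = 0.904542, giving −¼ ln(0.904542) = 0.025082.
d = 0.034210 + 0.025082 = 0.059292.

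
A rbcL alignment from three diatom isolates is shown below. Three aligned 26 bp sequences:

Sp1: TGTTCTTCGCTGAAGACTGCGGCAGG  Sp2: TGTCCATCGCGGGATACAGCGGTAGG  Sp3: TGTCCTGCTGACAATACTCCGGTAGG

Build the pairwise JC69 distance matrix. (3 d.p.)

d(Sp1,Sp2) = 0.334, d(Sp1,Sp3) = 0.464, d(Sp2,Sp3) = 0.464

Sp1–Sp2: 7/26 sites differ → p ≈ 0.269231, d = −0.75 ln(1 − 0.358975) = 0.333515 ≈ 0.334.
Sp1–Sp3: 9/26 sites differ → p ≈ 0.346154, d = −0.75 ln(1 − 0.461539) = 0.464280 ≈ 0.464.
Sp2–Sp3: 9/26 sites differ → p ≈ 0.346154, d = −0.75 ln(1 − 0.461539) = 0.464280 ≈ 0.464.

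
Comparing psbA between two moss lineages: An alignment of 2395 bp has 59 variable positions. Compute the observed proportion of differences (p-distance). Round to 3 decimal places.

p = 59/2395 = 0.024634… ≈ 0.025 (to 3 d.p.).

0.025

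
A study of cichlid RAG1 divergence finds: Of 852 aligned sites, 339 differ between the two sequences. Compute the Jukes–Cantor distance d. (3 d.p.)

0.567

p = 339/852 ≈ 0.397887.
d = −(3/4) ln(1 − 4p/3) = −0.75 ln(1 − 0.530516) = −0.75 ln(0.469484)
  = −0.75 × (-0.756121) = 0.567091 substitutions/site.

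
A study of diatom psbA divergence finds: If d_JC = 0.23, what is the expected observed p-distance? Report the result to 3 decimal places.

p = (3/4)(1 − e^(−4d/3)) = 0.75 × (1 − e^(-0.306667)) = 0.75 × (1 − 0.735896) = 0.198078.

0.198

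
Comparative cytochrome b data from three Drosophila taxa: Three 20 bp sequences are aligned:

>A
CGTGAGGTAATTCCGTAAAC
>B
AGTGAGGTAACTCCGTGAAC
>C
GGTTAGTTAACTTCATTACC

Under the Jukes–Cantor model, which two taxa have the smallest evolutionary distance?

A and B

A–B: 3/20 differ, p = 0.150, d = 0.167.
A–C: 8/20 differ, p = 0.400, d = 0.572.
B–C: 7/20 differ, p = 0.350, d = 0.471.
The smallest distance is between A and B.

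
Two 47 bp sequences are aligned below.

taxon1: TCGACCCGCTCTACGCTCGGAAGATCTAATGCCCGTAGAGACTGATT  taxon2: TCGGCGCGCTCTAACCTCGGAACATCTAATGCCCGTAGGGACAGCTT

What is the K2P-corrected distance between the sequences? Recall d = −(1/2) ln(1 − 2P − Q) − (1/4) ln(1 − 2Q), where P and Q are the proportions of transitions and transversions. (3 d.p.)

Of 47 sites, 2 differences are transitions and 6 are transversions, so P = 2/47 ≈ 0.042553 and Q = 6/47 ≈ 0.12766.
Under the Kimura two-parameter model, d = −½ ln(1 − 2P − Q) − ¼ ln(1 − 2Q).
1 − 2P − Q = 0.787234, giving −½ ln(0.787234) = 0.119615.
1 − 2Q = 0.74468, giving −¼ ln(0.74468) = 0.073700.
d = 0.119615 + 0.073700 = 0.193315.

0.193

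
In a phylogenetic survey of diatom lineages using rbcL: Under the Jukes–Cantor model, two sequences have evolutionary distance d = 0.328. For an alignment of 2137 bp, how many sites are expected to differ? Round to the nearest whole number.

Invert JC69: p = (3/4)(1 − e^(−4d/3)) = 0.75 × (1 − e^(-0.437333)) = 0.75 × (1 − 0.645756) = 0.265683.
Expected differing sites = pL ≈ 0.265683 × 2137 = 567.764571 ≈ 568.

568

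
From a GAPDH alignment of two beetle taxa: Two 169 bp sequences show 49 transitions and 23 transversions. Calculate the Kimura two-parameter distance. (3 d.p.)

P = 49/169 ≈ 0.289941 and Q = 23/169 ≈ 0.136095.
Under the Kimura two-parameter model, d = −½ ln(1 − 2P − Q) − ¼ ln(1 − 2Q).
1 − 2P − Q = 0.284023, giving −½ ln(0.284023) = 0.629350.
1 − 2Q = 0.72781, giving −¼ ln(0.72781) = 0.079429.
d = 0.629350 + 0.079429 = 0.708779.

0.709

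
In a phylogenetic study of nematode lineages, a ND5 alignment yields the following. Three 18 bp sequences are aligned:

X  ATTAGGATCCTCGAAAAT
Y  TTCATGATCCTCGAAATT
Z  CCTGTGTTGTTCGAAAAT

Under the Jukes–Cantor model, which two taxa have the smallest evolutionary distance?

X–Y: 4/18 differ, p = 0.222, d = 0.264.
X–Z: 7/18 differ, p = 0.389, d = 0.548.
Y–Z: 8/18 differ, p = 0.444, d = 0.673.
The smallest distance is between X and Y.

X and Y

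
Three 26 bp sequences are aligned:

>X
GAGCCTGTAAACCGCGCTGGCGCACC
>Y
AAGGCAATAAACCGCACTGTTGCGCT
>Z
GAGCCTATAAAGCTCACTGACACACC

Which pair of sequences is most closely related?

X and Z

X–Y: 9/26 differ, p = 0.346, d = 0.464.
X–Z: 6/26 differ, p = 0.231, d = 0.276.
Y–Z: 10/26 differ, p = 0.385, d = 0.539.
The smallest distance is between X and Z.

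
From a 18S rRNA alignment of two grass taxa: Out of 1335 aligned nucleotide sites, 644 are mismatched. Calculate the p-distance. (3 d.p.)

0.482

p = 644/1335 = 0.482397… ≈ 0.482 (to 3 d.p.).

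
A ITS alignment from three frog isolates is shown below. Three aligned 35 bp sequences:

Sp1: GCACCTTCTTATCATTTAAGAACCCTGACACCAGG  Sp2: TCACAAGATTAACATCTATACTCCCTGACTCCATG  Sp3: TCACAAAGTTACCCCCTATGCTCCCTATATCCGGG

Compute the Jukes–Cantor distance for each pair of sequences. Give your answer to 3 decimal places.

d(Sp1,Sp2) = 0.513, d(Sp1,Sp3) = 0.782, d(Sp2,Sp3) = 0.407

Sp1–Sp2: 13/35 sites differ → p ≈ 0.371429, d = −0.75 ln(1 − 0.495239) = 0.512753 ≈ 0.513.
Sp1–Sp3: 17/35 sites differ → p ≈ 0.485714, d = −0.75 ln(1 − 0.647619) = 0.782282 ≈ 0.782.
Sp2–Sp3: 11/35 sites differ → p ≈ 0.314286, d = −0.75 ln(1 − 0.419048) = 0.407315 ≈ 0.407.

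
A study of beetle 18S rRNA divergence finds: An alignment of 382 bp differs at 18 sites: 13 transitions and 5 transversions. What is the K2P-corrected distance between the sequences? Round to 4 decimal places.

0.0489

P = 13/382 ≈ 0.034031 and Q = 5/382 ≈ 0.013089.
Under the Kimura two-parameter model, d = −½ ln(1 − 2P − Q) − ¼ ln(1 − 2Q).
1 − 2P − Q = 0.918849, giving −½ ln(0.918849) = 0.042317.
1 − 2Q = 0.973822, giving −¼ ln(0.973822) = 0.006632.
d = 0.042317 + 0.006632 = 0.048949.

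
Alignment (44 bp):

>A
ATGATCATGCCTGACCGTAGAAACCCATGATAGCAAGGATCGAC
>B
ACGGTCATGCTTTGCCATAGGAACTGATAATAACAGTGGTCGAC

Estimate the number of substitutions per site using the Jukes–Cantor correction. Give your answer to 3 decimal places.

0.414

The sequences differ at 14 of 44 sites, so p = 14/44 ≈ 0.318182.
d = −(3/4) ln(1 − 4p/3) = −0.75 ln(1 − 0.424243) = −0.75 ln(0.575757)
  = −0.75 × (-0.552070) = 0.414053 substitutions/site.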